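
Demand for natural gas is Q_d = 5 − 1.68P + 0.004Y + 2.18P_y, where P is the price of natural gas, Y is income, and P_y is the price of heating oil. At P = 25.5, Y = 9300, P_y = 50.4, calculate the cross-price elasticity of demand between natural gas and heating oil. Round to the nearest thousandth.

1.006

Evaluating quantity at (P, Y, P_y) gives Q_d = 5 − 1.68(25.5) + 0.004(9300) + 2.18(50.4) = 5 − 42.84 + 37.2 + 109.872 = 109.232.
∂Q_d/∂P_y = +2.18, so E_xy = 2.18·(50.4/109.232) ≈ 1.006.
E_xy > 0: the goods are substitutes.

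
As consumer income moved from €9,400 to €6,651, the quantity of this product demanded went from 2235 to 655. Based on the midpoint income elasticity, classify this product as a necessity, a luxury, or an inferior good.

%ΔQ = (655 − 2235)/[(2235+655)/2] = -1580/1445 ≈ -1.0934.
%ΔM = (6,651 − 9,400)/[(9,400+6,651)/2] = -2749/8025.5 ≈ -0.3425.
E_I = %ΔQ/%ΔM ≈ 3.192.
E_I > 1: normal good (luxury).

luxury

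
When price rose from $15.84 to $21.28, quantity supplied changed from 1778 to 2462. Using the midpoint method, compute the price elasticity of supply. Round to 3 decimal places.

%ΔQ = (2462 − 1778)/[(1778 + 2462)/2] = 684/2120 ≈ 0.3226.
%Δp = (21.28 − 15.84)/[(15.84 + 21.28)/2] = 5.44/18.56 ≈ 0.2931.
Arc elasticity E = %ΔQ/%Δp ≈ 0.3226/0.2931 ≈ 1.101.
|E| > 1: supply is elastic over this range.

1.101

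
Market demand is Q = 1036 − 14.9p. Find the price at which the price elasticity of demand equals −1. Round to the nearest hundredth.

For linear demand Q = a − bp, E = −bp/(a − bp). |E| = 1 ⇒ bp = a − bp ⇒ p = a/(2b).
p = 1036/(2·14.9) ≈ 34.77.

34.77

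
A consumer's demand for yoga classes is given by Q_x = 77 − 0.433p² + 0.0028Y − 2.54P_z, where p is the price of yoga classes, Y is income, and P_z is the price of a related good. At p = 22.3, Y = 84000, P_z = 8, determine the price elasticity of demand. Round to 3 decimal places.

-5.626

First evaluate Q_x: 77 − 0.433(22.3)² + 0.0028(84000) − 2.54(8) = 77 − 215.3266 + 235.2 − 20.32 = 76.5534.
∂Q_x/∂p = −2·0.433·p = -19.3118, so E_p = -19.3118·(22.3/76.5534) ≈ -5.626.
|E_p| > 1: demand is elastic.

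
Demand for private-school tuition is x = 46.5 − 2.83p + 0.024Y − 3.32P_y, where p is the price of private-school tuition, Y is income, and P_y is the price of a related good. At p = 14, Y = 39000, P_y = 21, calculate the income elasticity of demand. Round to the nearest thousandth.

1.072

First evaluate x: 46.5 − 2.83(14) + 0.024(39000) − 3.32(21) = 46.5 − 39.62 + 936 − 69.72 = 873.16.
∂x/∂Y = +0.024, so E_I = 0.024·(39000/873.16) ≈ 1.072.
E_I > 1: normal good (luxury).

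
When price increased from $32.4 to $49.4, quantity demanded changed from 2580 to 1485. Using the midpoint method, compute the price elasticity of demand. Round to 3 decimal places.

%Δq = (1485 − 2580)/[(2580 + 1485)/2] = -1095/2032.5 ≈ -0.5387.
%Δp = (49.4 − 32.4)/[(32.4 + 49.4)/2] = 17/40.9 ≈ 0.4156.
Arc elasticity E = %Δq/%Δp ≈ -0.5387/0.4156 ≈ -1.296.
|E| > 1: demand is elastic over this range.

-1.296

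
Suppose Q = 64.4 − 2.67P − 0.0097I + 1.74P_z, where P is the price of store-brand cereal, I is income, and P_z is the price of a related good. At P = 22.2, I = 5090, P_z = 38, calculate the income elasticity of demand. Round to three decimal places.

Substituting, Q = 64.4 − 2.67(22.2) − 0.0097(5090) + 1.74(38) = 64.4 − 59.274 − 49.373 + 66.12 = 21.873.
∂Q/∂I = −0.0097, so E_I = -0.0097·(5090/21.873) ≈ -2.257.
E_I < 0: inferior good.

-2.257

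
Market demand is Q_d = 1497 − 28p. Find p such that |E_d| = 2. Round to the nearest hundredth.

35.64

Set −bp/(a − bp) = −2 ⇒ bp = 2(a − bp) ⇒ bp(1+2) = 2·a.
p = 2·1497/(28·3) ≈ 35.64.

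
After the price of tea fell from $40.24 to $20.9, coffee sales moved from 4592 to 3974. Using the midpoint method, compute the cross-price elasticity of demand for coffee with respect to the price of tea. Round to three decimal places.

0.228

%ΔQ_x = (3974 − 4592)/[(4592+3974)/2] = -618/4283 ≈ -0.1443.
%ΔP_y = (20.9 − 40.24)/[(40.24+20.9)/2] ≈ -0.6326.
E_xy = -0.1443/-0.6326 ≈ 0.228.
E_xy > 0, so coffee and tea are substitutes.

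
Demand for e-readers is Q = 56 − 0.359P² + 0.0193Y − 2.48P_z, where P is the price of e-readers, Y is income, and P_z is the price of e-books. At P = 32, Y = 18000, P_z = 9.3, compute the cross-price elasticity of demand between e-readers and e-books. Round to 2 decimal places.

First evaluate Q: 56 − 0.359(32)² + 0.0193(18000) − 2.48(9.3) = 56 − 367.616 + 347.4 − 23.064 = 12.72.
∂Q/∂P_z = −2.48, so E_xy = -2.48·(9.3/12.72) ≈ -1.81.
E_xy < 0: the goods are complements.

-1.81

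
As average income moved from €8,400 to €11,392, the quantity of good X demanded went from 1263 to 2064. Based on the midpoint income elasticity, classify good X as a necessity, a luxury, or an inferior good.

luxury

%ΔQ = (2064 − 1263)/[(1263+2064)/2] = 801/1663.5 ≈ 0.4815.
%ΔI = (11,392 − 8,400)/[(8,400+11,392)/2] = 2992/9896 ≈ 0.3023.
E_I = %ΔQ/%ΔI ≈ 1.593.
E_I > 1: normal good (luxury).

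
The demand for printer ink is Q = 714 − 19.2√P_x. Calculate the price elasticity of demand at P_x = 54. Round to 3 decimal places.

-0.123

At P_x = 54, Q = 572.9094.
dQ/dP_x = −19.2/(2√P_x) = −19.2/(2·7.3485).
Point elasticity E = (dQ/dP_x)·(P_x/Q) = -1.3064 × 54/572.9094 ≈ -0.123.
|E| < 1, so demand is inelastic at this price.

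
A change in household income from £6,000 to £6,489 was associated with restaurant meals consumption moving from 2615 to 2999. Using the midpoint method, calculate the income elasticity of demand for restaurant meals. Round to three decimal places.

%ΔQ = (2999 − 2615)/[(2615+2999)/2] = 384/2807 ≈ 0.1368.
%ΔI = (6,489 − 6,000)/[(6,000+6,489)/2] = 489/6244.5 ≈ 0.0783.
E_I = %ΔQ/%ΔI ≈ 1.747.
E_I > 1: normal good (luxury).

1.747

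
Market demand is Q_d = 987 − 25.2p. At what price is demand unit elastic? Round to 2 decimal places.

For linear demand Q_d = a − bp, E = −bp/(a − bp). |E| = 1 ⇒ bp = a − bp ⇒ p = a/(2b).
p = 987/(2·25.2) ≈ 19.58.

19.58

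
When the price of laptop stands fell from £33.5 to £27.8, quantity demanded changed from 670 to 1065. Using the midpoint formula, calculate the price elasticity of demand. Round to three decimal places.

-2.448

%ΔQ = (1065 − 670)/[(670 + 1065)/2] = 395/867.5 ≈ 0.4553.
%ΔP = (27.8 − 33.5)/[(33.5 + 27.8)/2] = -5.7/30.65 ≈ -0.1860.
Arc elasticity E = %ΔQ/%ΔP ≈ 0.4553/-0.1860 ≈ -2.448.
|E| > 1: demand is elastic over this range.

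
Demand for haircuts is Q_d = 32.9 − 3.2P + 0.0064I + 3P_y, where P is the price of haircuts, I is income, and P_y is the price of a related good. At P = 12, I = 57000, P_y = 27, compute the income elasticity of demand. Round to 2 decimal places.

0.83

Evaluating quantity at (P, I, P_y) gives Q_d = 32.9 − 3.2(12) + 0.0064(57000) + 3(27) = 32.9 − 38.4 + 364.8 + 81 = 440.3.
∂Q_d/∂I = +0.0064, so E_I = 0.0064·(57000/440.3) ≈ 0.83.
E_I ∈ (0,1): normal good (necessity).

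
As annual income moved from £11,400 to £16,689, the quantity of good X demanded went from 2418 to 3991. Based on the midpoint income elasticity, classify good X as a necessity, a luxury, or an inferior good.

%ΔQ = (3991 − 2418)/[(2418+3991)/2] = 1573/3204.5 ≈ 0.4909.
%ΔI = (16,689 − 11,400)/[(11,400+16,689)/2] = 5289/14044.5 ≈ 0.3766.
E_I = %ΔQ/%ΔI ≈ 1.303.
E_I > 1: normal good (luxury).

luxury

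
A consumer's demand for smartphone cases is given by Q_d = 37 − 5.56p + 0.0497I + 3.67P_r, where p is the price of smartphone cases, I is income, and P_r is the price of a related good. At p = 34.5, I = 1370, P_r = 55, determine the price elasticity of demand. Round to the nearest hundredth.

First evaluate Q_d: 37 − 5.56(34.5) + 0.0497(1370) + 3.67(55) = 37 − 191.82 + 68.089 + 201.85 = 115.119.
∂Q_d/∂p = −5.56, so E_p = (−5.56)·(34.5/115.119) ≈ -1.67.
|E_p| > 1: demand is elastic.

-1.67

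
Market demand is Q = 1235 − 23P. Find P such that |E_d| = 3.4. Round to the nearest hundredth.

41.49

Set −bP/(a − bP) = −3.4 ⇒ bP = 3.4(a − bP) ⇒ bP(1+3.4) = 3.4·a.
P = 3.4·1235/(23·4.4) ≈ 41.49.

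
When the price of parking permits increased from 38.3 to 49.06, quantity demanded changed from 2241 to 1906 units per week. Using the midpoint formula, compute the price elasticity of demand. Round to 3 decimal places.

%ΔQ = (1906 − 2241)/[(2241 + 1906)/2] = -335/2073.5 ≈ -0.1616.
%Δp = (49.06 − 38.3)/[(38.3 + 49.06)/2] = 10.76/43.68 ≈ 0.2463.
Arc elasticity E = %ΔQ/%Δp ≈ -0.1616/0.2463 ≈ -0.656.
|E| < 1: demand is inelastic over this range.

-0.656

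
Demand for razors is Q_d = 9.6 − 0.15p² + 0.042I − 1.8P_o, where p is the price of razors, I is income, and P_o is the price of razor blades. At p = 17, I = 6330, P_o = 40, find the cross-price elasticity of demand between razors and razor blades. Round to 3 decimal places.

Substituting, Q_d = 9.6 − 0.15(17)² + 0.042(6330) − 1.8(40) = 9.6 − 43.35 + 265.86 − 72 = 160.11.
∂Q_d/∂P_o = −1.8, so E_xy = -1.8·(40/160.11) ≈ -0.450.
E_xy < 0: the goods are complements.

-0.450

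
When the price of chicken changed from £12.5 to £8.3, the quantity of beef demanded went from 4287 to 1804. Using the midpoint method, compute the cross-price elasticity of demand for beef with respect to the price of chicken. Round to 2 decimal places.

%ΔQ_x = (1804 − 4287)/[(4287+1804)/2] = -2483/3045.5 ≈ -0.8153.
%ΔP_y = (8.3 − 12.5)/[(12.5+8.3)/2] ≈ -0.4038.
E_xy = -0.8153/-0.4038 ≈ 2.02.
E_xy > 0, so beef and chicken are substitutes.

2.02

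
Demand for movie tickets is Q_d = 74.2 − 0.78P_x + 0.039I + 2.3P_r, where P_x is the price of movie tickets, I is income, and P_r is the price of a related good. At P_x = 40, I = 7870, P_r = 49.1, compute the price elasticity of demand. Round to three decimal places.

-0.067

At the given point, Q_d = 74.2 − 0.78(40) + 0.039(7870) + 2.3(49.1) = 74.2 − 31.2 + 306.93 + 112.93 = 462.86.
∂Q_d/∂P_x = −0.78, so E_p = (−0.78)·(40/462.86) ≈ -0.067.
|E_p| < 1: demand is inelastic.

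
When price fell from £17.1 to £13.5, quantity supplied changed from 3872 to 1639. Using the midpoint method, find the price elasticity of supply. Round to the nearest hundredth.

%ΔQ = (1639 − 3872)/[(3872 + 1639)/2] = -2233/2755.5 ≈ -0.8104.
%ΔP = (13.5 − 17.1)/[(17.1 + 13.5)/2] = -3.6/15.3 ≈ -0.2353.
Arc elasticity E = %ΔQ/%ΔP ≈ -0.8104/-0.2353 ≈ 3.44.
|E| > 1: supply is elastic over this range.

3.44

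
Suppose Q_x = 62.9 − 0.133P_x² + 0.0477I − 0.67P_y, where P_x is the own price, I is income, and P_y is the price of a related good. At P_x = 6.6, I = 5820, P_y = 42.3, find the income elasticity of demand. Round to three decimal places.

0.906

At the given point, Q_x = 62.9 − 0.133(6.6)² + 0.0477(5820) − 0.67(42.3) = 62.9 − 5.7935 + 277.614 − 28.341 = 306.3795.
∂Q_x/∂I = +0.0477, so E_I = 0.0477·(5820/306.3795) ≈ 0.906.
E_I ∈ (0,1): normal good (necessity).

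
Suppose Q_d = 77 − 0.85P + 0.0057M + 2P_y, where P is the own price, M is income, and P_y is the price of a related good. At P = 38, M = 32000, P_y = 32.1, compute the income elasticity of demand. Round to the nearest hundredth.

Substituting, Q_d = 77 − 0.85(38) + 0.0057(32000) + 2(32.1) = 77 − 32.3 + 182.4 + 64.2 = 291.3.
∂Q_d/∂M = +0.0057, so E_I = 0.0057·(32000/291.3) ≈ 0.63.
E_I ∈ (0,1): normal good (necessity).

0.63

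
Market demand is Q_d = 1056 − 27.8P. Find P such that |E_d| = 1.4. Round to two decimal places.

22.16

Set −bP/(a − bP) = −1.4 ⇒ bP = 1.4(a − bP) ⇒ bP(1+1.4) = 1.4·a.
P = 1.4·1056/(27.8·2.4) ≈ 22.16.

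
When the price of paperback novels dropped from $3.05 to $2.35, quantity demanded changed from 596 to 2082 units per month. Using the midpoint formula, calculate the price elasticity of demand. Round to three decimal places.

%ΔQ = (2082 − 596)/[(596 + 2082)/2] = 1486/1339 ≈ 1.1098.
%Δp = (2.35 − 3.05)/[(3.05 + 2.35)/2] = -0.7/2.7 ≈ -0.2593.
Arc elasticity E = %ΔQ/%Δp ≈ 1.1098/-0.2593 ≈ -4.281.
|E| > 1: demand is elastic over this range.

-4.281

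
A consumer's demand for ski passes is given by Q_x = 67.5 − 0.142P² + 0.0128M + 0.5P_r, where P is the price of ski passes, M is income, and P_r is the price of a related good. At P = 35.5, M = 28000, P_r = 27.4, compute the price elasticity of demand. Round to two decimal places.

-1.37

Substituting, Q_x = 67.5 − 0.142(35.5)² + 0.0128(28000) + 0.5(27.4) = 67.5 − 178.9555 + 358.4 + 13.7 = 260.6445.
∂Q_x/∂P = −2·0.142·P = -10.082, so E_p = -10.082·(35.5/260.6445) ≈ -1.37.
|E_p| > 1: demand is elastic.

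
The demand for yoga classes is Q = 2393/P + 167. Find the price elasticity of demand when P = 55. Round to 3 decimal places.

At P = 55, Q = 210.5091.
dQ/dP = −2393/P² = −0.7911.
Point elasticity E = (dQ/dP)·(P/Q) = -0.7911 × 55/210.5091 ≈ -0.207.
|E| < 1, so demand is inelastic at this price.

-0.207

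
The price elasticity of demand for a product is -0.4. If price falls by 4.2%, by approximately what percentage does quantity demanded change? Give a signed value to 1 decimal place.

1.7

%ΔQ ≈ E × %ΔP = (-0.4) × (-4.2%) ≈ 1.7%.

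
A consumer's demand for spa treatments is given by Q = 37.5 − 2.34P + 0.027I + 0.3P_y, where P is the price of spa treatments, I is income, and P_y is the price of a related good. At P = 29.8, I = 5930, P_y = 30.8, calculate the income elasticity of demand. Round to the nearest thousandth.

1.168

Evaluating quantity at (P, I, P_y) gives Q = 37.5 − 2.34(29.8) + 0.027(5930) + 0.3(30.8) = 37.5 − 69.732 + 160.11 + 9.24 = 137.118.
∂Q/∂I = +0.027, so E_I = 0.027·(5930/137.118) ≈ 1.168.
E_I > 1: normal good (luxury).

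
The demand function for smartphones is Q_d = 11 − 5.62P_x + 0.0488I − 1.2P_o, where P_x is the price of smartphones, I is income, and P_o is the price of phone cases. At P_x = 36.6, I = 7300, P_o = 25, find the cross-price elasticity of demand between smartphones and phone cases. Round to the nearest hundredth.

At the given point, Q_d = 11 − 5.62(36.6) + 0.0488(7300) − 1.2(25) = 11 − 205.692 + 356.24 − 30 = 131.548.
∂Q_d/∂P_o = −1.2, so E_xy = -1.2·(25/131.548) ≈ -0.23.
E_xy < 0: the goods are complements.

-0.23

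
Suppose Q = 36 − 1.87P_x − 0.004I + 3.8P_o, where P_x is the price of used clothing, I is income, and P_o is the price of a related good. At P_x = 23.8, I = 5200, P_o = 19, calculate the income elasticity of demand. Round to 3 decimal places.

Substituting, Q = 36 − 1.87(23.8) − 0.004(5200) + 3.8(19) = 36 − 44.506 − 20.8 + 72.2 = 42.894.
∂Q/∂I = −0.004, so E_I = -0.004·(5200/42.894) ≈ -0.485.
E_I < 0: inferior good.

-0.485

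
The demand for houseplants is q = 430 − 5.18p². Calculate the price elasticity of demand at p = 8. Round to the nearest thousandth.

At p = 8, q = 98.48.
dq/dp = −2·5.18·p = −82.88.
Point elasticity E = (dq/dp)·(p/q) = -82.88 × 8/98.48 ≈ -6.733.
|E| > 1, so demand is elastic at this price.

-6.733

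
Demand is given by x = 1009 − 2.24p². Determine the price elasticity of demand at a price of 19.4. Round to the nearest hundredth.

At p = 19.4, x = 165.9536.
dx/dp = −2·2.24·p = −86.912.
Point elasticity E = (dx/dp)·(p/x) = -86.912 × 19.4/165.9536 ≈ -10.16.
|E| > 1, so demand is elastic at this price.

-10.16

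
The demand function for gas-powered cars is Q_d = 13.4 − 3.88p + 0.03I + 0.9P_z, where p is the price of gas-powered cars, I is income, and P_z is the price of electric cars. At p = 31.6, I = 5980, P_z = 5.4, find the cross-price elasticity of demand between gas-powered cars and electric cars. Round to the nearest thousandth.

0.065

First evaluate Q_d: 13.4 − 3.88(31.6) + 0.03(5980) + 0.9(5.4) = 13.4 − 122.608 + 179.4 + 4.86 = 75.052.
∂Q_d/∂P_z = +0.9, so E_xy = 0.9·(5.4/75.052) ≈ 0.065.
E_xy > 0: the goods are substitutes.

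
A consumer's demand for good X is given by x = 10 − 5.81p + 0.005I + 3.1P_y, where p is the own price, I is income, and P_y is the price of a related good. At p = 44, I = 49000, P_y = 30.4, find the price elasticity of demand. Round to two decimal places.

-2.73

First evaluate x: 10 − 5.81(44) + 0.005(49000) + 3.1(30.4) = 10 − 255.64 + 245 + 94.24 = 93.6.
∂x/∂p = −5.81, so E_p = (−5.81)·(44/93.6) ≈ -2.73.
|E_p| > 1: demand is elastic.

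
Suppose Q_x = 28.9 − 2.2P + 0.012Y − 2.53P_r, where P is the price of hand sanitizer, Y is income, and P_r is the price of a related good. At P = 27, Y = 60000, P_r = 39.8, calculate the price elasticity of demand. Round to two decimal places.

At the given point, Q_x = 28.9 − 2.2(27) + 0.012(60000) − 2.53(39.8) = 28.9 − 59.4 + 720 − 100.694 = 588.806.
∂Q_x/∂P = −2.2, so E_p = (−2.2)·(27/588.806) ≈ -0.10.
|E_p| < 1: demand is inelastic.

-0.10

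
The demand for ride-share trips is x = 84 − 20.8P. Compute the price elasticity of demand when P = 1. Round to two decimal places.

-0.33

At P = 1, x = 63.2.
dx/dP = −20.8.
Point elasticity E = (dx/dP)·(P/x) = -20.8 × 1/63.2 ≈ -0.33.
|E| < 1, so demand is inelastic at this price.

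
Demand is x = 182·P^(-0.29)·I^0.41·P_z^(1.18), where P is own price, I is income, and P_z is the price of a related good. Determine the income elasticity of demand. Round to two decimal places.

For a Cobb–Douglas (constant-elasticity) form x = A·I^α·…, the elasticity with respect to I equals the exponent α at every point.
Here the exponent on I is 0.41, so the income elasticity of demand is 0.41.

0.41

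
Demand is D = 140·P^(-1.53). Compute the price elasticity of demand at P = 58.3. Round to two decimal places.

For a Cobb–Douglas (constant-elasticity) form D = A·P^α·…, the elasticity with respect to P equals the exponent α at every point.
Here the exponent on P is -1.53, so the price elasticity of demand is -1.53.

-1.53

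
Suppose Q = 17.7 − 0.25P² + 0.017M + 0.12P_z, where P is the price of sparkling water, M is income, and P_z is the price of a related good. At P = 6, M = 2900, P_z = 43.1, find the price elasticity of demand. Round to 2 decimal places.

Evaluating quantity at (P, M, P_z) gives Q = 17.7 − 0.25(6)² + 0.017(2900) + 0.12(43.1) = 17.7 − 9 + 49.3 + 5.172 = 63.172.
∂Q/∂P = −2·0.25·P = -3, so E_p = -3·(6/63.172) ≈ -0.28.
|E_p| < 1: demand is inelastic.

-0.28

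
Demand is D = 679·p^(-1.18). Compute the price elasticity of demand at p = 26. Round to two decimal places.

For a Cobb–Douglas (constant-elasticity) form D = A·p^α·…, the elasticity with respect to p equals the exponent α at every point.
Here the exponent on p is -1.18, so the price elasticity of demand is -1.18.

-1.18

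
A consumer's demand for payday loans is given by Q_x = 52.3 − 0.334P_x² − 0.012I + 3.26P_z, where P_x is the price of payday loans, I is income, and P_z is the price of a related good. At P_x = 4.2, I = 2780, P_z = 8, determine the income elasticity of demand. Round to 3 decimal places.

-0.853

Evaluating quantity at (P_x, I, P_z) gives Q_x = 52.3 − 0.334(4.2)² − 0.012(2780) + 3.26(8) = 52.3 − 5.8918 − 33.36 + 26.08 = 39.1282.
∂Q_x/∂I = −0.012, so E_I = -0.012·(2780/39.1282) ≈ -0.853.
E_I < 0: inferior good.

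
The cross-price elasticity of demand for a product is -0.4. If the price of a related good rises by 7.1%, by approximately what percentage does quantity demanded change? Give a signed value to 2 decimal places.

%ΔQ ≈ E × %ΔP_y = (-0.4) × (7.1%) = -2.84%.

-2.84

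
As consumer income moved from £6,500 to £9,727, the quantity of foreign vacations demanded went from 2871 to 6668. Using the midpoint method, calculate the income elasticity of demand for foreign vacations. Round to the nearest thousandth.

2.002

%ΔQ = (6668 − 2871)/[(2871+6668)/2] = 3797/4769.5 ≈ 0.7961.
%ΔM = (9,727 − 6,500)/[(6,500+9,727)/2] = 3227/8113.5 ≈ 0.3977.
E_I = %ΔQ/%ΔM ≈ 2.002.
E_I > 1: normal good (luxury).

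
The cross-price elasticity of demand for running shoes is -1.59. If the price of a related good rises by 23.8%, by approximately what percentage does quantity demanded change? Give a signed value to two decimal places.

-37.84

%ΔQ ≈ E × %ΔP_y = (-1.59) × (23.8%) ≈ -37.84%.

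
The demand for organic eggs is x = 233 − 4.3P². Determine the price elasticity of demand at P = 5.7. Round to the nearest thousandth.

At P = 5.7, x = 93.293.
dx/dP = −2·4.3·P = −49.02.
Point elasticity E = (dx/dP)·(P/x) = -49.02 × 5.7/93.293 ≈ -2.995.
|E| > 1, so demand is elastic at this price.

-2.995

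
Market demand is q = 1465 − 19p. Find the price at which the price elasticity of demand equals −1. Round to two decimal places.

For linear demand q = a − bp, E = −bp/(a − bp). |E| = 1 ⇒ bp = a − bp ⇒ p = a/(2b).
p = 1465/(2·19) ≈ 38.55.

38.55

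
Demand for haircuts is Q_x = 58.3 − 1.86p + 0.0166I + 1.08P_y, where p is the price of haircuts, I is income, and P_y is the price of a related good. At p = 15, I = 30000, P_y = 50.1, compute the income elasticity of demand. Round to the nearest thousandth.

0.855

Substituting, Q_x = 58.3 − 1.86(15) + 0.0166(30000) + 1.08(50.1) = 58.3 − 27.9 + 498 + 54.108 = 582.508.
∂Q_x/∂I = +0.0166, so E_I = 0.0166·(30000/582.508) ≈ 0.855.
E_I ∈ (0,1): normal good (necessity).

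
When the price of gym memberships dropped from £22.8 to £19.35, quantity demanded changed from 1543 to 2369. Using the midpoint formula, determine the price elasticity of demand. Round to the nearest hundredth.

-2.58

%Δq = (2369 − 1543)/[(1543 + 2369)/2] = 826/1956 ≈ 0.4223.
%Δp = (19.35 − 22.8)/[(22.8 + 19.35)/2] = -3.45/21.075 ≈ -0.1637.
Arc elasticity E = %Δq/%Δp ≈ 0.4223/-0.1637 ≈ -2.58.
|E| > 1: demand is elastic over this range.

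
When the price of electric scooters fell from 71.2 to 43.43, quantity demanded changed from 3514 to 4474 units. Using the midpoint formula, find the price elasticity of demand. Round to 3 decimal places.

%Δq = (4474 − 3514)/[(3514 + 4474)/2] = 960/3994 ≈ 0.2404.
%Δp = (43.43 − 71.2)/[(71.2 + 43.43)/2] = -27.77/57.315 ≈ -0.4845.
Arc elasticity E = %Δq/%Δp ≈ 0.2404/-0.4845 ≈ -0.496.
|E| < 1: demand is inelastic over this range.

-0.496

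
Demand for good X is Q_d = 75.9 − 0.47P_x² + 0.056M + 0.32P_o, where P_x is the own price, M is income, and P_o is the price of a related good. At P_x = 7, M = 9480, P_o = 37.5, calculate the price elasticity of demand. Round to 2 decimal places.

-0.08

Q_d = 75.9 − 0.47(7)² + 0.056(9480) + 0.32(37.5) = 75.9 − 23.03 + 530.88 + 12 = 595.75.
∂Q_d/∂P_x = −2·0.47·P_x = -6.58, so E_p = -6.58·(7/595.75) ≈ -0.08.
|E_p| < 1: demand is inelastic.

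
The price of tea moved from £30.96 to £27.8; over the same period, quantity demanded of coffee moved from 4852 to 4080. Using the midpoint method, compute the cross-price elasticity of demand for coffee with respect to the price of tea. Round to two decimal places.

1.61

%ΔQ_x = (4080 − 4852)/[(4852+4080)/2] = -772/4466 ≈ -0.1729.
%ΔP_y = (27.8 − 30.96)/[(30.96+27.8)/2] ≈ -0.1076.
E_xy = -0.1729/-0.1076 ≈ 1.61.
E_xy > 0, so coffee and tea are substitutes.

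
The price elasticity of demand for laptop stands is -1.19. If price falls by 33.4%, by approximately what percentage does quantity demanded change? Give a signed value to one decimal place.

39.7

%ΔQ ≈ E × %ΔP = (-1.19) × (-33.4%) ≈ 39.7%.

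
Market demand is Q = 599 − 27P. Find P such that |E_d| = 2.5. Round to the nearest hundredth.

Set −bP/(a − bP) = −2.5 ⇒ bP = 2.5(a − bP) ⇒ bP(1+2.5) = 2.5·a.
P = 2.5·599/(27·3.5) ≈ 15.85.

15.85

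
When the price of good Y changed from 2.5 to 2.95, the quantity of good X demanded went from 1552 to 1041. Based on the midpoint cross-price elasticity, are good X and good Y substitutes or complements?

complements

%ΔQ_x = (1041 − 1552)/[(1552+1041)/2] = -511/1296.5 ≈ -0.3941.
%ΔP_y = (2.95 − 2.5)/[(2.5+2.95)/2] ≈ 0.1651.
E_xy = -0.3941/0.1651 ≈ -2.387.
E_xy < 0, so the goods are complements.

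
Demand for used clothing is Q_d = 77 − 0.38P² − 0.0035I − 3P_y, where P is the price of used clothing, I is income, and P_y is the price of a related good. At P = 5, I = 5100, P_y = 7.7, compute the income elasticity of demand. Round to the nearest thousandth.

-0.672

First evaluate Q_d: 77 − 0.38(5)² − 0.0035(5100) − 3(7.7) = 77 − 9.5 − 17.85 − 23.1 = 26.55.
∂Q_d/∂I = −0.0035, so E_I = -0.0035·(5100/26.55) ≈ -0.672.
E_I < 0: inferior good.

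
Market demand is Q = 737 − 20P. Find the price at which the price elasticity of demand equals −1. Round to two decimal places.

For linear demand Q = a − bP, E = −bP/(a − bP). |E| = 1 ⇒ bP = a − bP ⇒ P = a/(2b).
P = 737/(2·20) ≈ 18.43.

18.43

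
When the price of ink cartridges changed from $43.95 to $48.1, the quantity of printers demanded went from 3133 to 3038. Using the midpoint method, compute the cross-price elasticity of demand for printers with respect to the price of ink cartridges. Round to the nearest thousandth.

-0.341

%ΔQ_x = (3038 − 3133)/[(3133+3038)/2] = -95/3085.5 ≈ -0.0308.
%ΔP_y = (48.1 − 43.95)/[(43.95+48.1)/2] ≈ 0.0902.
E_xy = -0.0308/0.0902 ≈ -0.341.
E_xy < 0, so printers and ink cartridges are complements.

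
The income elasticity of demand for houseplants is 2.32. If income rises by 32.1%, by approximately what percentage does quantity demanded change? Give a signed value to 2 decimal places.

%ΔQ ≈ E × %ΔI = (2.32) × (32.1%) ≈ 74.47%.

74.47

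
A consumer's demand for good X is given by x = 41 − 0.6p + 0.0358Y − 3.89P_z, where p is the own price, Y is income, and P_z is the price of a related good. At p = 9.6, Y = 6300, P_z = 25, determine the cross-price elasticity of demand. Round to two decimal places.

-0.59

First evaluate x: 41 − 0.6(9.6) + 0.0358(6300) − 3.89(25) = 41 − 5.76 + 225.54 − 97.25 = 163.53.
∂x/∂P_z = −3.89, so E_xy = -3.89·(25/163.53) ≈ -0.59.
E_xy < 0: the goods are complements.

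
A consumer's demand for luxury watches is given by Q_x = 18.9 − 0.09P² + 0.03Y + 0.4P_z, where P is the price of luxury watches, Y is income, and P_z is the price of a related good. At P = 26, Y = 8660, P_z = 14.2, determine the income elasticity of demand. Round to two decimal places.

1.16

Substituting, Q_x = 18.9 − 0.09(26)² + 0.03(8660) + 0.4(14.2) = 18.9 − 60.84 + 259.8 + 5.68 = 223.54.
∂Q_x/∂Y = +0.03, so E_I = 0.03·(8660/223.54) ≈ 1.16.
E_I > 1: normal good (luxury).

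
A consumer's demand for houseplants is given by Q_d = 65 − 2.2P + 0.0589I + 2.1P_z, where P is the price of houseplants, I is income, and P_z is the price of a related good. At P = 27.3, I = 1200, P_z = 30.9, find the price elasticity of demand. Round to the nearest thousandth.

-0.427

Evaluating quantity at (P, I, P_z) gives Q_d = 65 − 2.2(27.3) + 0.0589(1200) + 2.1(30.9) = 65 − 60.06 + 70.68 + 64.89 = 140.51.
∂Q_d/∂P = −2.2, so E_p = (−2.2)·(27.3/140.51) ≈ -0.427.
|E_p| < 1: demand is inelastic.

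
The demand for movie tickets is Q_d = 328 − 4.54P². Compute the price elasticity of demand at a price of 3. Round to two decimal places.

-0.28

At P = 3, Q_d = 287.14.
dQ_d/dP = −2·4.54·P = −27.24.
Point elasticity E = (dQ_d/dP)·(P/Q_d) = -27.24 × 3/287.14 ≈ -0.28.
|E| < 1, so demand is inelastic at this price.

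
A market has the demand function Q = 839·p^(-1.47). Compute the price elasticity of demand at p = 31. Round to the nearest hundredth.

-1.47

For a Cobb–Douglas (constant-elasticity) form Q = A·p^α·…, the elasticity with respect to p equals the exponent α at every point.
Here the exponent on p is -1.47, so the price elasticity of demand is -1.47.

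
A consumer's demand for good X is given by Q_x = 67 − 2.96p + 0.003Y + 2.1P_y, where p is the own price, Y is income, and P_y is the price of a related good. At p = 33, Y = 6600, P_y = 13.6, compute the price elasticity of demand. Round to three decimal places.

-5.525

At the given point, Q_x = 67 − 2.96(33) + 0.003(6600) + 2.1(13.6) = 67 − 97.68 + 19.8 + 28.56 = 17.68.
∂Q_x/∂p = −2.96, so E_p = (−2.96)·(33/17.68) ≈ -5.525.
|E_p| > 1: demand is elastic.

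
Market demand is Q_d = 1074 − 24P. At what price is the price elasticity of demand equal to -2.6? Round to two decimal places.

32.32

Set −bP/(a − bP) = −2.6 ⇒ bP = 2.6(a − bP) ⇒ bP(1+2.6) = 2.6·a.
P = 2.6·1074/(24·3.6) ≈ 32.32.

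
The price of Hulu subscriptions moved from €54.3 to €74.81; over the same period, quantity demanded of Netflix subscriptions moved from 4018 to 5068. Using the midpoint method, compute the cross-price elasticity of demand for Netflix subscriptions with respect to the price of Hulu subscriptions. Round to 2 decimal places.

0.73

%ΔQ_x = (5068 − 4018)/[(4018+5068)/2] = 1050/4543 ≈ 0.2311.
%ΔP_y = (74.81 − 54.3)/[(54.3+74.81)/2] ≈ 0.3177.
E_xy = 0.2311/0.3177 ≈ 0.73.
E_xy > 0, so Netflix subscriptions and Hulu subscriptions are substitutes.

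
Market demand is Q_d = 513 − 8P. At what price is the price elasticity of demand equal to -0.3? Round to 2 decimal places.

Set −bP/(a − bP) = −0.3 ⇒ bP = 0.3(a − bP) ⇒ bP(1+0.3) = 0.3·a.
P = 0.3·513/(8·1.3) ≈ 14.80.

14.80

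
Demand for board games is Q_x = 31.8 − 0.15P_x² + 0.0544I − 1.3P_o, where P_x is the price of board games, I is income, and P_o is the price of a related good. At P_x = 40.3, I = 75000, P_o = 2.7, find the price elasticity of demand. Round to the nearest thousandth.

At the given point, Q_x = 31.8 − 0.15(40.3)² + 0.0544(75000) − 1.3(2.7) = 31.8 − 243.6135 + 4080 − 3.51 = 3864.6765.
∂Q_x/∂P_x = −2·0.15·P_x = -12.09, so E_p = -12.09·(40.3/3864.6765) ≈ -0.126.
|E_p| < 1: demand is inelastic.

-0.126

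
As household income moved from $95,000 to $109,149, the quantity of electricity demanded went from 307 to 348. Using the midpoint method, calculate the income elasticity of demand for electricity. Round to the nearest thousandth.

0.903

%ΔQ = (348 − 307)/[(307+348)/2] = 41/327.5 ≈ 0.1252.
%ΔY = (109,149 − 95,000)/[(95,000+109,149)/2] = 14149/102074.5 ≈ 0.1386.
E_I = %ΔQ/%ΔY ≈ 0.903.
E_I ∈ (0,1): normal good (necessity).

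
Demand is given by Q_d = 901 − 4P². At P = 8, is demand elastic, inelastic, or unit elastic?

inelastic

At P = 8, Q_d = 645.
dQ_d/dP = −2·4·P = −64.
Point elasticity E = (dQ_d/dP)·(P/Q_d) = -64 × 8/645 ≈ -0.794.
|E| ≈ 0.794 < 1, so demand is inelastic.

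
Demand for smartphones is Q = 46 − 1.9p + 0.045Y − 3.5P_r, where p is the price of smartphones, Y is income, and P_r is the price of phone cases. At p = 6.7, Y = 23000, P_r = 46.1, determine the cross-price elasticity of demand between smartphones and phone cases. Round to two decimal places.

At the given point, Q = 46 − 1.9(6.7) + 0.045(23000) − 3.5(46.1) = 46 − 12.73 + 1035 − 161.35 = 906.92.
∂Q/∂P_r = −3.5, so E_xy = -3.5·(46.1/906.92) ≈ -0.18.
E_xy < 0: the goods are complements.

-0.18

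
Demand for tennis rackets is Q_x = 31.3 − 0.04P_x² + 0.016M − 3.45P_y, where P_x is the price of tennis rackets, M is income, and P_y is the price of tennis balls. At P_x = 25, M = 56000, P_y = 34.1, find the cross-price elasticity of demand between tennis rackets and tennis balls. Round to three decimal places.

First evaluate Q_x: 31.3 − 0.04(25)² + 0.016(56000) − 3.45(34.1) = 31.3 − 25 + 896 − 117.645 = 784.655.
∂Q_x/∂P_y = −3.45, so E_xy = -3.45·(34.1/784.655) ≈ -0.150.
E_xy < 0: the goods are complements.

-0.150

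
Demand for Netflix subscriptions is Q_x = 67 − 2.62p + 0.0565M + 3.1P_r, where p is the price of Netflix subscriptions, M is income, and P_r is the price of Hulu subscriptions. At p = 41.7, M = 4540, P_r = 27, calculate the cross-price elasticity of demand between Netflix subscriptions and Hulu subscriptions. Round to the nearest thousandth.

Substituting, Q_x = 67 − 2.62(41.7) + 0.0565(4540) + 3.1(27) = 67 − 109.254 + 256.51 + 83.7 = 297.956.
∂Q_x/∂P_r = +3.1, so E_xy = 3.1·(27/297.956) ≈ 0.281.
E_xy > 0: the goods are substitutes.

0.281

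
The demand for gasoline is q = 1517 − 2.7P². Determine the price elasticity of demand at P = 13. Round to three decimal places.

At P = 13, q = 1060.7.
dq/dP = −2·2.7·P = −70.2.
Point elasticity E = (dq/dP)·(P/q) = -70.2 × 13/1060.7 ≈ -0.860.
|E| < 1, so demand is inelastic at this price.

-0.860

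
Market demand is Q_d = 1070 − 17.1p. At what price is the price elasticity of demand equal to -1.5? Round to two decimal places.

Set −bp/(a − bp) = −1.5 ⇒ bp = 1.5(a − bp) ⇒ bp(1+1.5) = 1.5·a.
p = 1.5·1070/(17.1·2.5) ≈ 37.54.

37.54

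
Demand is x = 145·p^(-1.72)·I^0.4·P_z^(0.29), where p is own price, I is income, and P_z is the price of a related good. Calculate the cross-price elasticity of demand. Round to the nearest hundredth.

0.29

For a Cobb–Douglas (constant-elasticity) form x = A·P_z^α·…, the elasticity with respect to P_z equals the exponent α at every point.
Here the exponent on P_z is 0.29, so the cross-price elasticity of demand is 0.29.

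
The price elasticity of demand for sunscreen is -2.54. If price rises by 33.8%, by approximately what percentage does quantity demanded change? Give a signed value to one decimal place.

%ΔQ ≈ E × %ΔP = (-2.54) × (33.8%) ≈ -85.9%.

-85.9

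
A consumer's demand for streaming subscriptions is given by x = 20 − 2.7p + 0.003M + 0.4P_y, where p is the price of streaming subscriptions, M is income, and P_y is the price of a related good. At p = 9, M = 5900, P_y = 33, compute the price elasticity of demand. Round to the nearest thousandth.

-0.914

First evaluate x: 20 − 2.7(9) + 0.003(5900) + 0.4(33) = 20 − 24.3 + 17.7 + 13.2 = 26.6.
∂x/∂p = −2.7, so E_p = (−2.7)·(9/26.6) ≈ -0.914.
|E_p| < 1: demand is inelastic.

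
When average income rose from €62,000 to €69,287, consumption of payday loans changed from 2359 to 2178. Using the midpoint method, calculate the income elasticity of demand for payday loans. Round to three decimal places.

-0.719

%ΔQ = (2178 − 2359)/[(2359+2178)/2] = -181/2268.5 ≈ -0.0798.
%ΔI = (69,287 − 62,000)/[(62,000+69,287)/2] = 7287/65643.5 ≈ 0.1110.
E_I = %ΔQ/%ΔI ≈ -0.719.
E_I < 0: inferior good.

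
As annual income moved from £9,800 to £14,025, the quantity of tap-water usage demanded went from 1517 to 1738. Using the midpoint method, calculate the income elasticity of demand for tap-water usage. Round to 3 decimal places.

%ΔQ = (1738 − 1517)/[(1517+1738)/2] = 221/1627.5 ≈ 0.1358.
%ΔI = (14,025 − 9,800)/[(9,800+14,025)/2] = 4225/11912.5 ≈ 0.3547.
E_I = %ΔQ/%ΔI ≈ 0.383.
E_I ∈ (0,1): normal good (necessity).

0.383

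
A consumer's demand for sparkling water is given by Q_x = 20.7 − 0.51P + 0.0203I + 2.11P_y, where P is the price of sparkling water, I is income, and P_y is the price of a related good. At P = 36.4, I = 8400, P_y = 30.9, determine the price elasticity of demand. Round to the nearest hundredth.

Evaluating quantity at (P, I, P_y) gives Q_x = 20.7 − 0.51(36.4) + 0.0203(8400) + 2.11(30.9) = 20.7 − 18.564 + 170.52 + 65.199 = 237.855.
∂Q_x/∂P = −0.51, so E_p = (−0.51)·(36.4/237.855) ≈ -0.08.
|E_p| < 1: demand is inelastic.

-0.08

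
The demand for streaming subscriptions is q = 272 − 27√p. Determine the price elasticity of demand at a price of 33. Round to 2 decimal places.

At p = 33, q = 116.8968.
dq/dp = −27/(2√p) = −27/(2·5.7446).
Point elasticity E = (dq/dp)·(p/q) = -2.35 × 33/116.8968 ≈ -0.66.
|E| < 1, so demand is inelastic at this price.

-0.66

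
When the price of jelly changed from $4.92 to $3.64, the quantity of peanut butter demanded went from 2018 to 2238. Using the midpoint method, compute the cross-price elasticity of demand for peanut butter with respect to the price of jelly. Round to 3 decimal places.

-0.346

%ΔQ_x = (2238 − 2018)/[(2018+2238)/2] = 220/2128 ≈ 0.1034.
%ΔP_y = (3.64 − 4.92)/[(4.92+3.64)/2] ≈ -0.2991.
E_xy = 0.1034/-0.2991 ≈ -0.346.
E_xy < 0, so peanut butter and jelly are complements.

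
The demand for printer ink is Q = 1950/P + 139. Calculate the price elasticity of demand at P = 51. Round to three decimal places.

At P = 51, Q = 177.2353.
dQ/dP = −1950/P² = −0.7497.
Point elasticity E = (dQ/dP)·(P/Q) = -0.7497 × 51/177.2353 ≈ -0.216.
|E| < 1, so demand is inelastic at this price.

-0.216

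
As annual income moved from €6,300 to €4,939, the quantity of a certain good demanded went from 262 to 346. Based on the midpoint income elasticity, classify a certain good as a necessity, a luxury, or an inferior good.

inferior

%ΔQ = (346 − 262)/[(262+346)/2] = 84/304 ≈ 0.2763.
%ΔY = (4,939 − 6,300)/[(6,300+4,939)/2] = -1361/5619.5 ≈ -0.2422.
E_I = %ΔQ/%ΔY ≈ -1.141.
E_I < 0: inferior good.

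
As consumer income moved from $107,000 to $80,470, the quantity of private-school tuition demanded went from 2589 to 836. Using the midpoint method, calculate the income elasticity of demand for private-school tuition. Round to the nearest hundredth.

%ΔQ = (836 − 2589)/[(2589+836)/2] = -1753/1712.5 ≈ -1.0236.
%ΔI = (80,470 − 107,000)/[(107,000+80,470)/2] = -26530/93735 ≈ -0.2830.
E_I = %ΔQ/%ΔI ≈ 3.62.
E_I > 1: normal good (luxury).

3.62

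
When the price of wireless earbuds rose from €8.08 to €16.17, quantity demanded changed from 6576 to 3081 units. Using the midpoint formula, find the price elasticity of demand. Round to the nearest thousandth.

%ΔQ = (3081 − 6576)/[(6576 + 3081)/2] = -3495/4828.5 ≈ -0.7238.
%Δp = (16.17 − 8.08)/[(8.08 + 16.17)/2] = 8.09/12.125 ≈ 0.6672.
Arc elasticity E = %ΔQ/%Δp ≈ -0.7238/0.6672 ≈ -1.085.
|E| > 1: demand is elastic over this range.

-1.085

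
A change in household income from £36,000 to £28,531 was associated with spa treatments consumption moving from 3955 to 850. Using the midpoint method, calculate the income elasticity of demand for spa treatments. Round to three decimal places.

5.583

%ΔQ = (850 − 3955)/[(3955+850)/2] = -3105/2402.5 ≈ -1.2924.
%ΔI = (28,531 − 36,000)/[(36,000+28,531)/2] = -7469/32265.5 ≈ -0.2315.
E_I = %ΔQ/%ΔI ≈ 5.583.
E_I > 1: normal good (luxury).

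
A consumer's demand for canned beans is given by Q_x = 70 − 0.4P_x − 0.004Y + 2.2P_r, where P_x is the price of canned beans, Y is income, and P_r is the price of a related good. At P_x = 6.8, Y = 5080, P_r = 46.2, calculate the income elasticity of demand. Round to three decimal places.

-0.137

Evaluating quantity at (P_x, Y, P_r) gives Q_x = 70 − 0.4(6.8) − 0.004(5080) + 2.2(46.2) = 70 − 2.72 − 20.32 + 101.64 = 148.6.
∂Q_x/∂Y = −0.004, so E_I = -0.004·(5080/148.6) ≈ -0.137.
E_I < 0: inferior good.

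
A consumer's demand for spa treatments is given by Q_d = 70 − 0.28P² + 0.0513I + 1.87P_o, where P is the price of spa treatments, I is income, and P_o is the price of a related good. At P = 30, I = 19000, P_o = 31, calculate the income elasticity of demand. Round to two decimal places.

1.15

First evaluate Q_d: 70 − 0.28(30)² + 0.0513(19000) + 1.87(31) = 70 − 252 + 974.7 + 57.97 = 850.67.
∂Q_d/∂I = +0.0513, so E_I = 0.0513·(19000/850.67) ≈ 1.15.
E_I > 1: normal good (luxury).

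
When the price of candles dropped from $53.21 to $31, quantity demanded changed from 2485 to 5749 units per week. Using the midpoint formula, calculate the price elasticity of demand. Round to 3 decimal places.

%Δq = (5749 − 2485)/[(2485 + 5749)/2] = 3264/4117 ≈ 0.7928.
%Δp = (31 − 53.21)/[(53.21 + 31)/2] = -22.21/42.105 ≈ -0.5275.
Arc elasticity E = %Δq/%Δp ≈ 0.7928/-0.5275 ≈ -1.503.
|E| > 1: demand is elastic over this range.

-1.503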